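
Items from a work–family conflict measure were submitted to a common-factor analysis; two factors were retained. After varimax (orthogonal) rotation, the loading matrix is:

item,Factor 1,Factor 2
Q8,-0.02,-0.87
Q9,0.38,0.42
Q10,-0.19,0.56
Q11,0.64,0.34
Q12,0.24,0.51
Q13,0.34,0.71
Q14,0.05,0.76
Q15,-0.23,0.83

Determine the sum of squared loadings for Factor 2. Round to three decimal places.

SS loadings for Factor 2 = (-0.87)² + 0.42² + 0.56² + 0.34² + 0.51² + 0.71² + 0.76² + 0.83² = 0.7569 + 0.1764 + 0.3136 + 0.1156 + 0.2601 + 0.5041 + 0.5776 + 0.6889 = 3.3932

3.393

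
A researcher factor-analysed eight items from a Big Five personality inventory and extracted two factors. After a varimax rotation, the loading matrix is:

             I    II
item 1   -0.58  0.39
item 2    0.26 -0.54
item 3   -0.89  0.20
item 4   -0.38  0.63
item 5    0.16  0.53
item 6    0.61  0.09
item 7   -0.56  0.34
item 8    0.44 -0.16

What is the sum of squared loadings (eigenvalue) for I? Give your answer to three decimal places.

SS loadings for I = (-0.58)² + 0.26² + (-0.89)² + (-0.38)² + 0.16² + 0.61² + (-0.56)² + 0.44² = 0.3364 + 0.0676 + 0.7921 + 0.1444 + 0.0256 + 0.3721 + 0.3136 + 0.1936 = 2.2454

2.245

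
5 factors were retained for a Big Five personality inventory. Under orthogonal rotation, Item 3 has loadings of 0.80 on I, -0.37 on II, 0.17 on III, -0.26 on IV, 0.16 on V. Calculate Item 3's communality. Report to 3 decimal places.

0.899

h² = 0.80² + (-0.37)² + 0.17² + (-0.26)² + 0.16² = 0.6400 + 0.1369 + 0.0289 + 0.0676 + 0.0256 = 0.8990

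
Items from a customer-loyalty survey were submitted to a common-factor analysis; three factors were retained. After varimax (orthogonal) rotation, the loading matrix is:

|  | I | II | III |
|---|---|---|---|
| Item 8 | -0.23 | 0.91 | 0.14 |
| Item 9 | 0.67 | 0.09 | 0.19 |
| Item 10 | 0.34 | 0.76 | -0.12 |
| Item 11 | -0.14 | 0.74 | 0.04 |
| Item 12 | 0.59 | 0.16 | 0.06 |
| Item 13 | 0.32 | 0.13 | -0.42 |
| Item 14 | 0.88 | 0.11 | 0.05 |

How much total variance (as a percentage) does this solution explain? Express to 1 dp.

59.0%

SS loadings by factor: 1.8619, 2.0160, 0.2542; total = 4.1321.
Total variance with 7 standardized items is 7, so the solution explains 4.1321/7 = 0.5903 = 59.03%.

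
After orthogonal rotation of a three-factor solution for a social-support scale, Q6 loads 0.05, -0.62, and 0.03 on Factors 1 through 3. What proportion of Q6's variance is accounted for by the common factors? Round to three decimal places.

0.388

h² = 0.05² + (-0.62)² + 0.03² = 0.0025 + 0.3844 + 0.0009 = 0.3878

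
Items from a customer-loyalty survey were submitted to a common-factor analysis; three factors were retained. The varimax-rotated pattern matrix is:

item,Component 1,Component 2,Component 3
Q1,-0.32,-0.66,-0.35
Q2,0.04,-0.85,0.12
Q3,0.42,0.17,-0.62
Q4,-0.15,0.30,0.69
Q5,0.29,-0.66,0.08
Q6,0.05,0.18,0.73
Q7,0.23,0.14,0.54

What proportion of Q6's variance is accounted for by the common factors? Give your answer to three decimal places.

0.568

h² = 0.05² + 0.18² + 0.73² = 0.0025 + 0.0324 + 0.5329 = 0.5678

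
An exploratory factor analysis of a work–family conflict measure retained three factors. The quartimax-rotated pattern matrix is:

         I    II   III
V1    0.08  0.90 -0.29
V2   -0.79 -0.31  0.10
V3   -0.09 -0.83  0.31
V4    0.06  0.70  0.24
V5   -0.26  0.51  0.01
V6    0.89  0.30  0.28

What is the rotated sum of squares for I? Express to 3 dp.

1.502

SS loadings for I = 0.08² + (-0.79)² + (-0.09)² + 0.06² + (-0.26)² + 0.89² = 0.0064 + 0.6241 + 0.0081 + 0.0036 + 0.0676 + 0.7921 = 1.5019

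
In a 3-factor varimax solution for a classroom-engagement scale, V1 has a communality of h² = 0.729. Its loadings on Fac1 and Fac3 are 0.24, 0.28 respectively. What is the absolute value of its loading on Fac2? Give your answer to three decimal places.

Under orthogonal rotation h² = Σλ², so λ_Fac2² = h² − (0.1360) = 0.729 − 0.1360 = 0.5930.
|λ| = √0.5930 = 0.7701.

0.770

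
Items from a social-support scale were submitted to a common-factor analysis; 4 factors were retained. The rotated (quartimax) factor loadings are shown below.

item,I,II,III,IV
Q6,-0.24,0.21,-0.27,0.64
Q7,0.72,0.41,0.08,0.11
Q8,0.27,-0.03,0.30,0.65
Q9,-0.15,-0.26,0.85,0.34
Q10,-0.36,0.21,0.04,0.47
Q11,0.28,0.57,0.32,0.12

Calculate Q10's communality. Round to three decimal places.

h² = (-0.36)² + 0.21² + 0.04² + 0.47² = 0.1296 + 0.0441 + 0.0016 + 0.2209 = 0.3962

0.396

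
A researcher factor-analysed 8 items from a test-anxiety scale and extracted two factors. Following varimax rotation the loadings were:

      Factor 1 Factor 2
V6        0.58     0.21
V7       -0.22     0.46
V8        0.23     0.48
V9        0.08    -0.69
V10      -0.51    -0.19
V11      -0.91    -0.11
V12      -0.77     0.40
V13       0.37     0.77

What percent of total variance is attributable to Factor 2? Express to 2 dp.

22.04%

SS loadings for Factor 2 = 0.21² + 0.46² + 0.48² + (-0.69)² + (-0.19)² + (-0.11)² + 0.40² + 0.77² = 1.7633
With 8 standardized items, total variance = 8. Proportion = 1.7633/8 = 0.2204 → 22.04%.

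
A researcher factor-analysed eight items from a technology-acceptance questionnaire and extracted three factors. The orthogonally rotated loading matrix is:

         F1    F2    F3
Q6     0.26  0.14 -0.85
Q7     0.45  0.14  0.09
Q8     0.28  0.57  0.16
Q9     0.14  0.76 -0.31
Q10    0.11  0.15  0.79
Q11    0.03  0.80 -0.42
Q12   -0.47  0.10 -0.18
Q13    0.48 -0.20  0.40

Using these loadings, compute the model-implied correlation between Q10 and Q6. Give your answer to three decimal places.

r̂ = Σ λ_i·λ_j across factors = (0.11)(0.26) + (0.15)(0.14) + (0.79)(-0.85)
  = +0.0286 +0.0210 -0.6715 = -0.6219

-0.622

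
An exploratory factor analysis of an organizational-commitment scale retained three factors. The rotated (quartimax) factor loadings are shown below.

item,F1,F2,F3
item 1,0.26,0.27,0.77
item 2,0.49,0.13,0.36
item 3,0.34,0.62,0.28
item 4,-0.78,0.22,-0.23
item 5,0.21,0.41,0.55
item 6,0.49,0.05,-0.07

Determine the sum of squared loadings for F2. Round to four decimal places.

0.6932

SS loadings for F2 = 0.27² + 0.13² + 0.62² + 0.22² + 0.41² + 0.05² = 0.0729 + 0.0169 + 0.3844 + 0.0484 + 0.1681 + 0.0025 = 0.6932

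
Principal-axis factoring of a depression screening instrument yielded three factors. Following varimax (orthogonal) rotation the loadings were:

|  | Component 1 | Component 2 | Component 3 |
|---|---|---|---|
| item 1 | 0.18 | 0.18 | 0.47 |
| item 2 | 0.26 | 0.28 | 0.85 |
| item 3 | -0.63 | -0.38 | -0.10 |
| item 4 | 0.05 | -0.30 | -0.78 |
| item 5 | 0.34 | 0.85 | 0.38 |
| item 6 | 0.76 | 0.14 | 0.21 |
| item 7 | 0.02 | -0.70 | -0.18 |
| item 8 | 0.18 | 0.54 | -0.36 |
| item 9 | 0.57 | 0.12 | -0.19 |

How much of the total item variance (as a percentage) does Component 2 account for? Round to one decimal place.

20.9%

SS loadings for Component 2 = 0.18² + 0.28² + (-0.38)² + (-0.30)² + 0.85² + 0.14² + (-0.70)² + 0.54² + 0.12² = 1.8833
With 9 standardized items, total variance = 9. Proportion = 1.8833/9 = 0.2093 → 20.93%.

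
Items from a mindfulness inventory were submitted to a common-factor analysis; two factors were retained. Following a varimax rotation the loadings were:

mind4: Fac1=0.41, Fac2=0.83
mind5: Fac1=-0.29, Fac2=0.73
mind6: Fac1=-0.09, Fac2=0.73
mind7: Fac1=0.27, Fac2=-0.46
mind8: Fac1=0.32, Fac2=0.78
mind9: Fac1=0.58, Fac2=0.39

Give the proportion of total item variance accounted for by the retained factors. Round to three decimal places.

0.583

SS loadings by factor: 0.7720, 2.7268; total = 3.4988.
Total variance with 6 standardized items is 6, so the solution explains 3.4988/6 = 0.5831.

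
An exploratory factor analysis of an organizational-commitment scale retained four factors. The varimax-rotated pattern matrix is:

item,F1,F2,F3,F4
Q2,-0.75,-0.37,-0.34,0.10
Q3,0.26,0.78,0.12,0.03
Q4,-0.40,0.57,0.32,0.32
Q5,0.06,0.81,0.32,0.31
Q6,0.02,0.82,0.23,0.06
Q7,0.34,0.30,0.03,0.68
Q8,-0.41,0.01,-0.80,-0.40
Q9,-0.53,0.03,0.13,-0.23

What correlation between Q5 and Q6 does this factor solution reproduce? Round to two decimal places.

r̂ = Σ λ_i·λ_j across factors = (0.06)(0.02) + (0.81)(0.82) + (0.32)(0.23) + (0.31)(0.06)
  = +0.0012 +0.6642 +0.0736 +0.0186 = 0.7576

0.76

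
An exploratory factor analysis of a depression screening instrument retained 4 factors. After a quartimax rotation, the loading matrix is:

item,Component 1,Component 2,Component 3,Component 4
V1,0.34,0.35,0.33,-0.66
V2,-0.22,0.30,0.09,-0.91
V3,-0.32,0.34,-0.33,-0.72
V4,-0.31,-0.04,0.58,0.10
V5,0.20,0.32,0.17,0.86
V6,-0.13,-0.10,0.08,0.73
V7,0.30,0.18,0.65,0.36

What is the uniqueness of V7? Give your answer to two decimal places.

0.33

h² = 0.30² + 0.18² + 0.65² + 0.36² = 0.0900 + 0.0324 + 0.4225 + 0.1296 = 0.6745
Uniqueness u² = 1 − h² = 1 − 0.6745 = 0.3255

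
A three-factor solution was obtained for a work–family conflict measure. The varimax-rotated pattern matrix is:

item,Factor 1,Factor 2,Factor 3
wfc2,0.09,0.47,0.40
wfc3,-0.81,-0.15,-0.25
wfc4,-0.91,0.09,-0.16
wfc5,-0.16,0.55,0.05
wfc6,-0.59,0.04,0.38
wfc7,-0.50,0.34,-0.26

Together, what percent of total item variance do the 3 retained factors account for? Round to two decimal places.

SS loadings by factor: 2.1160, 0.6712, 0.4626; total = 3.2498.
Total variance with 6 standardized items is 6, so the solution explains 3.2498/6 = 0.5416 = 54.16%.

54.16%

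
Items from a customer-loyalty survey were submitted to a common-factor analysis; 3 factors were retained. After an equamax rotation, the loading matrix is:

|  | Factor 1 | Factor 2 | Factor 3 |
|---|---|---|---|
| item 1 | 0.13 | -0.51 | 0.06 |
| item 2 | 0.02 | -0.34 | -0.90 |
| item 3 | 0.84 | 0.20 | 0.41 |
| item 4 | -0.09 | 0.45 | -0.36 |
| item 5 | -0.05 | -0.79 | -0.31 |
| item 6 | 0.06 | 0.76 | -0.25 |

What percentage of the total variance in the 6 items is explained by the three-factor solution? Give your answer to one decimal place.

SS loadings by factor: 0.7371, 1.8199, 1.2699; total = 3.8269.
Total variance with 6 standardized items is 6, so the solution explains 3.8269/6 = 0.6378 = 63.78%.

63.8%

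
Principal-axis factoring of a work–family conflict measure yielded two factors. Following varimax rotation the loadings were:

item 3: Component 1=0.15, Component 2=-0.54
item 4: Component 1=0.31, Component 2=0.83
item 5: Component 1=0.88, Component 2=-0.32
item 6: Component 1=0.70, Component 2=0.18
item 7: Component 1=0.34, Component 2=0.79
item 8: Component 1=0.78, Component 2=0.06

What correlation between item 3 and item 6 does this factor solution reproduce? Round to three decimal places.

0.008

r̂ = Σ λ_i·λ_j across factors = (0.15)(0.70) + (-0.54)(0.18)
  = +0.1050 -0.0972 = 0.0078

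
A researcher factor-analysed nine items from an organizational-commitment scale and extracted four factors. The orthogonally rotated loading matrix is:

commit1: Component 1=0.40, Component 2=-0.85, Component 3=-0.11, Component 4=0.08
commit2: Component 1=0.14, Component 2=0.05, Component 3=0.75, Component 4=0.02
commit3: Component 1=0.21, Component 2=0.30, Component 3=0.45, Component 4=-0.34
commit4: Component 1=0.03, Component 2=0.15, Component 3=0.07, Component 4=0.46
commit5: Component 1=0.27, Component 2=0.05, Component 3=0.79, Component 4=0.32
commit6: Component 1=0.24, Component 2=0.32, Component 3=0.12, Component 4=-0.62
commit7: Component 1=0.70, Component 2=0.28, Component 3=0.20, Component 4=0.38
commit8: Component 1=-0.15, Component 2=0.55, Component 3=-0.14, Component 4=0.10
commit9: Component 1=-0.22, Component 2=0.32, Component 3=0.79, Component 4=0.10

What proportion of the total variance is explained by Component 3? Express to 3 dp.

SS loadings for Component 3 = (-0.11)² + 0.75² + 0.45² + 0.07² + 0.79² + 0.12² + 0.20² + (-0.14)² + 0.79² = 2.1042
Proportion of variance = 2.1042 / 9 = 0.2338.

0.234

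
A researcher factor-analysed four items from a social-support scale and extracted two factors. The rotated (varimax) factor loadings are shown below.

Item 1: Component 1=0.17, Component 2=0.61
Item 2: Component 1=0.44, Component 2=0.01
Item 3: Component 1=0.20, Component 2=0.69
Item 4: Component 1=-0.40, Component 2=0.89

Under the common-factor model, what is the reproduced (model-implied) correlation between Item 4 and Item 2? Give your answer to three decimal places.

r̂ = Σ λ_i·λ_j across factors = (-0.40)(0.44) + (0.89)(0.01)
  = -0.1760 +0.0089 = -0.1671

-0.167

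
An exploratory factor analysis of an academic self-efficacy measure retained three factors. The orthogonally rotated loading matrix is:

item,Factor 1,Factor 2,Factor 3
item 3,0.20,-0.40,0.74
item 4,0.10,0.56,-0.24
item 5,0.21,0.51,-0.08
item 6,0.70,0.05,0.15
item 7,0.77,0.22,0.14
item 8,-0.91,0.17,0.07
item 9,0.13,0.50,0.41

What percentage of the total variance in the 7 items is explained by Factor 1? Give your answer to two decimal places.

28.89%

SS loadings for Factor 1 = 0.20² + 0.10² + 0.21² + 0.70² + 0.77² + (-0.91)² + 0.13² = 2.0220
With 7 standardized items, total variance = 7. Proportion = 2.0220/7 = 0.2889 → 28.89%.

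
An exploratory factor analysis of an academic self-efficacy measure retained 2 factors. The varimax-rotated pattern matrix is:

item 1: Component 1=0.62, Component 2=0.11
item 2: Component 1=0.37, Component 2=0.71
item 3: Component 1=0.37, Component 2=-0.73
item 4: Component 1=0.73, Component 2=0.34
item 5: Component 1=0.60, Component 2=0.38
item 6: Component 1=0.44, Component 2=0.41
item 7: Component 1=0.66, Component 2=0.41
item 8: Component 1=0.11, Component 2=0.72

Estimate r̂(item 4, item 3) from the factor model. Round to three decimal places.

0.022

r̂ = Σ λ_i·λ_j across factors = (0.73)(0.37) + (0.34)(-0.73)
  = +0.2701 -0.2482 = 0.0219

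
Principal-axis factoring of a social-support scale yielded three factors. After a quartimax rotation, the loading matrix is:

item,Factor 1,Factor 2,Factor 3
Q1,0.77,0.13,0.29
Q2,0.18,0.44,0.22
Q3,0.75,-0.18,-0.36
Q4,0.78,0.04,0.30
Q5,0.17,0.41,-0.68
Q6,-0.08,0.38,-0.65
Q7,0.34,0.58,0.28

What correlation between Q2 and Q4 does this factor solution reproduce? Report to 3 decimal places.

r̂ = Σ λ_i·λ_j across factors = (0.18)(0.78) + (0.44)(0.04) + (0.22)(0.30)
  = +0.1404 +0.0176 +0.0660 = 0.2240

0.224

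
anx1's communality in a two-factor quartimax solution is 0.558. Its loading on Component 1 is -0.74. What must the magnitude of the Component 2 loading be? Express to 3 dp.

Under orthogonal rotation h² = Σλ², so λ_Component 2² = h² − (0.5476) = 0.558 − 0.5476 = 0.0104.
|λ| = √0.0104 = 0.1020.

0.102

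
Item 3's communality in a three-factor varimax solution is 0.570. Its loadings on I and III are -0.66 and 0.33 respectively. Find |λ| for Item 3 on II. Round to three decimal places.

Under orthogonal rotation h² = Σλ², so λ_II² = h² − (0.5445) = 0.570 − 0.5445 = 0.0255.
|λ| = √0.0255 = 0.1597.

0.160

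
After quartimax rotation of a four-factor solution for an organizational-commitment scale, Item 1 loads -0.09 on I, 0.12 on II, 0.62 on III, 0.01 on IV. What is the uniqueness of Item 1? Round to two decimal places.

h² = (-0.09)² + 0.12² + 0.62² + 0.01² = 0.0081 + 0.0144 + 0.3844 + 0.0001 = 0.4070
Uniqueness u² = 1 − h² = 1 − 0.4070 = 0.5930

0.59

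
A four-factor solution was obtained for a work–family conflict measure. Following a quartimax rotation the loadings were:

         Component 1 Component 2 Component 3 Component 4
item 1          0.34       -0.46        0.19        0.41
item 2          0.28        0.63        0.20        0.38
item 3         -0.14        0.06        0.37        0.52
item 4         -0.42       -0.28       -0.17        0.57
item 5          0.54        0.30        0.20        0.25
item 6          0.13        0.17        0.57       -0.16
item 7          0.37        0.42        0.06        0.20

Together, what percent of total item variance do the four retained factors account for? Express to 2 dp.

SS loadings by factor: 0.8354, 0.9858, 0.6104, 1.0359; total = 3.4675.
Total variance with 7 standardized items is 7, so the solution explains 3.4675/7 = 0.4954 = 49.54%.

49.54%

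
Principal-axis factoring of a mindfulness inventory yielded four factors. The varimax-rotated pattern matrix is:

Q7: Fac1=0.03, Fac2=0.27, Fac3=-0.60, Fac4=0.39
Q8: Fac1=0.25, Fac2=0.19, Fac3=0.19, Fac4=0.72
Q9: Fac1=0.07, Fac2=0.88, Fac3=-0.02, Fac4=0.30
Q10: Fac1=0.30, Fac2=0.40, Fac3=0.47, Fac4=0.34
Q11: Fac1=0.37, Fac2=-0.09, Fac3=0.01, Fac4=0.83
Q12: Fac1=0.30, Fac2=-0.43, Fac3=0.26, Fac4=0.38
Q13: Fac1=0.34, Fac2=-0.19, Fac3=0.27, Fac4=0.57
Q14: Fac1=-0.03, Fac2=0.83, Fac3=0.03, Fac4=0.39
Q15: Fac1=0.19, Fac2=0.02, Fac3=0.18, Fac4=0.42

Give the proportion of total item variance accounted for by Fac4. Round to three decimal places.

SS loadings for Fac4 = 0.39² + 0.72² + 0.30² + 0.34² + 0.83² + 0.38² + 0.57² + 0.39² + 0.42² = 2.3628
Proportion of variance = 2.3628 / 9 = 0.2625.

0.263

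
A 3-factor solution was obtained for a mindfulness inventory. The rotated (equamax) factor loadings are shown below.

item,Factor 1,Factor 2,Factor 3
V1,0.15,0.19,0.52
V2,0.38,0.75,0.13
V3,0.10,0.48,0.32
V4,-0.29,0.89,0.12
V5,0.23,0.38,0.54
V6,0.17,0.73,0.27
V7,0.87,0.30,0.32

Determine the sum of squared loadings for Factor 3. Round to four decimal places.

0.8710

SS loadings for Factor 3 = 0.52² + 0.13² + 0.32² + 0.12² + 0.54² + 0.27² + 0.32² = 0.2704 + 0.0169 + 0.1024 + 0.0144 + 0.2916 + 0.0729 + 0.1024 = 0.8710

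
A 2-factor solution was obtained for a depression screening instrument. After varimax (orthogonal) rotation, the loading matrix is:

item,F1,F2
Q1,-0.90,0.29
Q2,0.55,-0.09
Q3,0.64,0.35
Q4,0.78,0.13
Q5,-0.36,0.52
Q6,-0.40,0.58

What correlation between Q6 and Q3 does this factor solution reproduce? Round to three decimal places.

r̂ = Σ λ_i·λ_j across factors = (-0.40)(0.64) + (0.58)(0.35)
  = -0.2560 +0.2030 = -0.0530

-0.053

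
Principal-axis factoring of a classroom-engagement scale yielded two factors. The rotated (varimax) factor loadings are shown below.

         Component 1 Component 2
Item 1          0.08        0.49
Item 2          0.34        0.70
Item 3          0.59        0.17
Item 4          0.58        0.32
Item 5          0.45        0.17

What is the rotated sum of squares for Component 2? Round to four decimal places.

SS loadings for Component 2 = 0.49² + 0.70² + 0.17² + 0.32² + 0.17² = 0.2401 + 0.4900 + 0.0289 + 0.1024 + 0.0289 = 0.8903

0.8903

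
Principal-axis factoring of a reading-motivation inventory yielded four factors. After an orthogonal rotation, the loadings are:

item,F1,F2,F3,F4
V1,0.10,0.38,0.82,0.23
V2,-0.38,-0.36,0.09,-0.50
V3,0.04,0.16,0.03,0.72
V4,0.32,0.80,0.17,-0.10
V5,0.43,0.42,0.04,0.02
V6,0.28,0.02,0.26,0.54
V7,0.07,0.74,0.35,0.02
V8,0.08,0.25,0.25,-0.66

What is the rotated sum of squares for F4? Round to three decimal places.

SS loadings for F4 = 0.23² + (-0.50)² + 0.72² + (-0.10)² + 0.02² + 0.54² + 0.02² + (-0.66)² = 0.0529 + 0.2500 + 0.5184 + 0.0100 + 0.0004 + 0.2916 + 0.0004 + 0.4356 = 1.5593

1.559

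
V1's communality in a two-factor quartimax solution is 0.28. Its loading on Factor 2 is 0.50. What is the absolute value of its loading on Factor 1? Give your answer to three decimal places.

Under orthogonal rotation h² = Σλ², so λ_Factor 1² = h² − (0.2500) = 0.28 − 0.2500 = 0.0300.
|λ| = √0.0300 = 0.1732.

0.173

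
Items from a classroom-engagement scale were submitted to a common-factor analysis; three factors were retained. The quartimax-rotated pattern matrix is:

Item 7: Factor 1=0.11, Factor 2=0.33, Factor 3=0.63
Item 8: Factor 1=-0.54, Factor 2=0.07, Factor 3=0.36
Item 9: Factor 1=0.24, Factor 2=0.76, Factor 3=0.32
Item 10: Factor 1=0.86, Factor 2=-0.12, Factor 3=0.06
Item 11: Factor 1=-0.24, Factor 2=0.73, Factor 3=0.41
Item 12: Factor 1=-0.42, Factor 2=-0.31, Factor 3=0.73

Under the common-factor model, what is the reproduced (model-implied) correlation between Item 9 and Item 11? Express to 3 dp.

0.628

r̂ = Σ λ_i·λ_j across factors = (0.24)(-0.24) + (0.76)(0.73) + (0.32)(0.41)
  = -0.0576 +0.5548 +0.1312 = 0.6284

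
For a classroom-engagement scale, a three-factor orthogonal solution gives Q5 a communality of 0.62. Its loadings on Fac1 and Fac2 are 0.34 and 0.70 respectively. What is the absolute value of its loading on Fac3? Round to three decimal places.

Under orthogonal rotation h² = Σλ², so λ_Fac3² = h² − (0.6056) = 0.62 − 0.6056 = 0.0144.
|λ| = √0.0144 = 0.1200.

0.120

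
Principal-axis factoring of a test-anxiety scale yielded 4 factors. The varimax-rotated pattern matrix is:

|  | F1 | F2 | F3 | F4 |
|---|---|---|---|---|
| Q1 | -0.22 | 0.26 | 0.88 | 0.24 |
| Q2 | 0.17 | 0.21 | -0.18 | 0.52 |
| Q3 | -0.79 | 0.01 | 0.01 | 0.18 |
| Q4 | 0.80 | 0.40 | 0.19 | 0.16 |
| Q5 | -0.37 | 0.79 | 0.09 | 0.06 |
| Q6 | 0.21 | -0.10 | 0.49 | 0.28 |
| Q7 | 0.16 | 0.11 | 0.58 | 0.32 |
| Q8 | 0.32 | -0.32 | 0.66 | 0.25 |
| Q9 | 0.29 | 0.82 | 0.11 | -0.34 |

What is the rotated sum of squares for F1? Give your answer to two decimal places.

SS loadings for F1 = (-0.22)² + 0.17² + (-0.79)² + 0.80² + (-0.37)² + 0.21² + 0.16² + 0.32² + 0.29² = 0.0484 + 0.0289 + 0.6241 + 0.6400 + 0.1369 + 0.0441 + 0.0256 + 0.1024 + 0.0841 = 1.7345

1.73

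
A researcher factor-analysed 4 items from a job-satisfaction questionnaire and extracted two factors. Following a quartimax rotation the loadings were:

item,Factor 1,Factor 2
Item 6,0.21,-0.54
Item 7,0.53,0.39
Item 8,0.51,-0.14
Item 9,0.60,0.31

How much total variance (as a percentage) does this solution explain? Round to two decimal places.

37.61%

SS loadings by factor: 0.9451, 0.5594; total = 1.5045.
Total variance with 4 standardized items is 4, so the solution explains 1.5045/4 = 0.3761 = 37.61%.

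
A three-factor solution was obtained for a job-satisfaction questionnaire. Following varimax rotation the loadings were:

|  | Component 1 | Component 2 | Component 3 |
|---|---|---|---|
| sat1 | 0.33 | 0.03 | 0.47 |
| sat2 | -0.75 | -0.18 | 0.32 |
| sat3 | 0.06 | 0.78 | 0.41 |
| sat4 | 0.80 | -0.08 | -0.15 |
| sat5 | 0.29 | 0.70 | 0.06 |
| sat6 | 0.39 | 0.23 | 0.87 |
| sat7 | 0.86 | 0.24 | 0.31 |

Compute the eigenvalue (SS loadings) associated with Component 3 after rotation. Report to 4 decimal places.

1.3705

SS loadings for Component 3 = 0.47² + 0.32² + 0.41² + (-0.15)² + 0.06² + 0.87² + 0.31² = 0.2209 + 0.1024 + 0.1681 + 0.0225 + 0.0036 + 0.7569 + 0.0961 = 1.3705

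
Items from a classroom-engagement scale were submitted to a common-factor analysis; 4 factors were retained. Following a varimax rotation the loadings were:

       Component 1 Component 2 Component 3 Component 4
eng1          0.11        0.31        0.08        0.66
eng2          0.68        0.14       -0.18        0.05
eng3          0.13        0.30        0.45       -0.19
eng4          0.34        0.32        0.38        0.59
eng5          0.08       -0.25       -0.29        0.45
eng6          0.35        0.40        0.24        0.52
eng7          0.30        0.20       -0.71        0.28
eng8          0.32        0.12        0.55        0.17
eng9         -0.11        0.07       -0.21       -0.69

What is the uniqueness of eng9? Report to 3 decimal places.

0.463

h² = (-0.11)² + 0.07² + (-0.21)² + (-0.69)² = 0.0121 + 0.0049 + 0.0441 + 0.4761 = 0.5372
Uniqueness u² = 1 − h² = 1 − 0.5372 = 0.4628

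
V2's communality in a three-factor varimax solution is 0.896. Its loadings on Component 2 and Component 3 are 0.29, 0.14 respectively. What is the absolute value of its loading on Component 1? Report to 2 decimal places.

0.89

Under orthogonal rotation h² = Σλ², so λ_Component 1² = h² − (0.1037) = 0.896 − 0.1037 = 0.7923.
|λ| = √0.7923 = 0.8901.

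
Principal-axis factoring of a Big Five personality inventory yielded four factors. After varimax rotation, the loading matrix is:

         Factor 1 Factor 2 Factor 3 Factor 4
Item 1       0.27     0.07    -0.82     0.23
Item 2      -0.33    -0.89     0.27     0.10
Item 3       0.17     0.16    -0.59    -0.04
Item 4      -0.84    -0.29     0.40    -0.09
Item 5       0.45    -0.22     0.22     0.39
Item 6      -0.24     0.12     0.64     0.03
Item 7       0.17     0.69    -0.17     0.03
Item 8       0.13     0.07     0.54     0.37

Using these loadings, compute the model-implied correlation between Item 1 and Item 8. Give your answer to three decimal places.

-0.318

r̂ = Σ λ_i·λ_j across factors = (0.27)(0.13) + (0.07)(0.07) + (-0.82)(0.54) + (0.23)(0.37)
  = +0.0351 +0.0049 -0.4428 +0.0851 = -0.3177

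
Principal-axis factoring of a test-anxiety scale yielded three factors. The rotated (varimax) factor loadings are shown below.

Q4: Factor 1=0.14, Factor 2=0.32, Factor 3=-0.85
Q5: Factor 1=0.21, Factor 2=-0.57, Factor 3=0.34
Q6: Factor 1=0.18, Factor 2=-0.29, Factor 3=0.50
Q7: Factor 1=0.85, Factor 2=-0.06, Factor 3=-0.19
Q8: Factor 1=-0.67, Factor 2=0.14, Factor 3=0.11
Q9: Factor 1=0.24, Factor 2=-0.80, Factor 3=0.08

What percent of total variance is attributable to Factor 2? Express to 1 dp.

19.6%

SS loadings for Factor 2 = 0.32² + (-0.57)² + (-0.29)² + (-0.06)² + 0.14² + (-0.80)² = 1.1746
With 6 standardized items, total variance = 6. Proportion = 1.1746/6 = 0.1958 → 19.58%.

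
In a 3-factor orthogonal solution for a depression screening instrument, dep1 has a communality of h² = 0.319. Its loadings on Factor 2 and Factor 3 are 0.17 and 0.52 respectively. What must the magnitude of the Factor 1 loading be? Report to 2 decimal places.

Under orthogonal rotation h² = Σλ², so λ_Factor 1² = h² − (0.2993) = 0.319 − 0.2993 = 0.0197.
|λ| = √0.0197 = 0.1404.

0.14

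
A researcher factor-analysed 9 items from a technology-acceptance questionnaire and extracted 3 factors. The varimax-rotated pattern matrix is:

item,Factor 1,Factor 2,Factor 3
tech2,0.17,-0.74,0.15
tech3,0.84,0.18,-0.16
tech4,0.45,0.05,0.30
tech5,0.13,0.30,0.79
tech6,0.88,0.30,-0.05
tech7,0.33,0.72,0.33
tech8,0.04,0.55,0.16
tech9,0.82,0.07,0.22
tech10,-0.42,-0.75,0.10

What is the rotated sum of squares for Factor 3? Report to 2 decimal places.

SS loadings for Factor 3 = 0.15² + (-0.16)² + 0.30² + 0.79² + (-0.05)² + 0.33² + 0.16² + 0.22² + 0.10² = 0.0225 + 0.0256 + 0.0900 + 0.6241 + 0.0025 + 0.1089 + 0.0256 + 0.0484 + 0.0100 = 0.9576

0.96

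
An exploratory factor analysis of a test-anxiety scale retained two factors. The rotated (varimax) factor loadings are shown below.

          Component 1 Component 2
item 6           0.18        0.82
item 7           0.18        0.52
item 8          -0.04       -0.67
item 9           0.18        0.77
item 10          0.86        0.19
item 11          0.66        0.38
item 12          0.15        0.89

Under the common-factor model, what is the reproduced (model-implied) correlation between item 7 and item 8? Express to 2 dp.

-0.36

r̂ = Σ λ_i·λ_j across factors = (0.18)(-0.04) + (0.52)(-0.67)
  = -0.0072 -0.3484 = -0.3556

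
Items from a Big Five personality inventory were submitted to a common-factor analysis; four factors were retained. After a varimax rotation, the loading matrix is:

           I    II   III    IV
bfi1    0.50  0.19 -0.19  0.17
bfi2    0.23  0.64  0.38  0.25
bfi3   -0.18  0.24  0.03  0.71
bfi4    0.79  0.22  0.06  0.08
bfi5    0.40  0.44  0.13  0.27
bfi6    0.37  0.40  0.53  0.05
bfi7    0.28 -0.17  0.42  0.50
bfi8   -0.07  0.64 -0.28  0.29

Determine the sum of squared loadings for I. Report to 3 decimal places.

SS loadings for I = 0.50² + 0.23² + (-0.18)² + 0.79² + 0.40² + 0.37² + 0.28² + (-0.07)² = 0.2500 + 0.0529 + 0.0324 + 0.6241 + 0.1600 + 0.1369 + 0.0784 + 0.0049 = 1.3396

1.340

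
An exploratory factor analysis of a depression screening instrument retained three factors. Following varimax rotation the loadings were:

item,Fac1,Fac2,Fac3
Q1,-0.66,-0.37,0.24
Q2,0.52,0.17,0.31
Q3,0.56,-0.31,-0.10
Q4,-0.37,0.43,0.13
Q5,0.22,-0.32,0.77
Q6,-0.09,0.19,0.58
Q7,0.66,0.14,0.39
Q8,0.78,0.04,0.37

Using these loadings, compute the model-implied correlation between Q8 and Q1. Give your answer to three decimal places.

r̂ = Σ λ_i·λ_j across factors = (0.78)(-0.66) + (0.04)(-0.37) + (0.37)(0.24)
  = -0.5148 -0.0148 +0.0888 = -0.4408

-0.441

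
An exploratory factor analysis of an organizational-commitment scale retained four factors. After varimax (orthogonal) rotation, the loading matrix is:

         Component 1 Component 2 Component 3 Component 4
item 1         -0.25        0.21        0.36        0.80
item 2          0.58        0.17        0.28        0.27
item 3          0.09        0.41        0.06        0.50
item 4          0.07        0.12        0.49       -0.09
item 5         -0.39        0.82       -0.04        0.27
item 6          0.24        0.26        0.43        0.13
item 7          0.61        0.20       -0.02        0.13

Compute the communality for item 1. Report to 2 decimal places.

h² = (-0.25)² + 0.21² + 0.36² + 0.80² = 0.0625 + 0.0441 + 0.1296 + 0.6400 = 0.8762

0.88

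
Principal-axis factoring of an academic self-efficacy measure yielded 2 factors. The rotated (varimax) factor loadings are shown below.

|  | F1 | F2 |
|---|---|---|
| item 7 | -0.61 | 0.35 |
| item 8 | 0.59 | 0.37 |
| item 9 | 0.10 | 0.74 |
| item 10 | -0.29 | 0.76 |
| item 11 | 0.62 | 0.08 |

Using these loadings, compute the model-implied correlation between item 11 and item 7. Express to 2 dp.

r̂ = Σ λ_i·λ_j across factors = (0.62)(-0.61) + (0.08)(0.35)
  = -0.3782 +0.0280 = -0.3502

-0.35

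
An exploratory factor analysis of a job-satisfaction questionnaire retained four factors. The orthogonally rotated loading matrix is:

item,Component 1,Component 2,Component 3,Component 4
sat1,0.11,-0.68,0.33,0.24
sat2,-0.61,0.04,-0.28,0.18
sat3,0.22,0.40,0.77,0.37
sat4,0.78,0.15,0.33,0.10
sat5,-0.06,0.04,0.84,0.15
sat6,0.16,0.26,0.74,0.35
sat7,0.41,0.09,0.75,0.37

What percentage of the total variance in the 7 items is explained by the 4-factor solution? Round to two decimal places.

Communalities: 0.6410, 0.4845, 0.9382, 0.7498, 0.7333, 0.7633, 0.8756; Σh² = 5.1857.
Total variance with 7 standardized items is 7, so the solution explains 5.1857/7 = 0.7408 = 74.08%.

74.08%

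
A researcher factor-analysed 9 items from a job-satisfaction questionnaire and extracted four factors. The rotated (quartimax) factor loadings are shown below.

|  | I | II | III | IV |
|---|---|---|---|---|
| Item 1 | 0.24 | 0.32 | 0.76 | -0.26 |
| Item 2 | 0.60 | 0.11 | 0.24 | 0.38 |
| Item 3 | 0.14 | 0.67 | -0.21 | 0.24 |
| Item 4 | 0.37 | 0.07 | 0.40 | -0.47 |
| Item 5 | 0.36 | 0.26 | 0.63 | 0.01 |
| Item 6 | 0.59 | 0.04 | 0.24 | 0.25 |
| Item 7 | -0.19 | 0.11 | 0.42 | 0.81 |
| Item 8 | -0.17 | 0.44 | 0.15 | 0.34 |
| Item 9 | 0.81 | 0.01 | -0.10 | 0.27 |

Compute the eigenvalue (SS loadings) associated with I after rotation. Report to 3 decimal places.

1.773

SS loadings for I = 0.24² + 0.60² + 0.14² + 0.37² + 0.36² + 0.59² + (-0.19)² + (-0.17)² + 0.81² = 0.0576 + 0.3600 + 0.0196 + 0.1369 + 0.1296 + 0.3481 + 0.0361 + 0.0289 + 0.6561 = 1.7729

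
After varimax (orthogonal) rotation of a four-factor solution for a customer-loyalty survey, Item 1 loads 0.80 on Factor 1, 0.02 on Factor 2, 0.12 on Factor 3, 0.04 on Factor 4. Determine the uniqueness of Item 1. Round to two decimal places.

0.34

h² = 0.80² + 0.02² + 0.12² + 0.04² = 0.6400 + 0.0004 + 0.0144 + 0.0016 = 0.6564
Uniqueness u² = 1 − h² = 1 − 0.6564 = 0.3436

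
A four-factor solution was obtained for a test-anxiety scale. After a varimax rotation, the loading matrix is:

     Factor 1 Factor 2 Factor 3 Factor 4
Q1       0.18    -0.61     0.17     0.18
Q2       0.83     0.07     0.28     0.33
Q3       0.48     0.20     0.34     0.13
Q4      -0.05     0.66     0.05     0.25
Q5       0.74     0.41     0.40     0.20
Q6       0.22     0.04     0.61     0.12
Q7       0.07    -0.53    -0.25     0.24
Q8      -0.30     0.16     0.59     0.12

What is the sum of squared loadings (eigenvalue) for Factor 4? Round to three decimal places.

0.347

SS loadings for Factor 4 = 0.18² + 0.33² + 0.13² + 0.25² + 0.20² + 0.12² + 0.24² + 0.12² = 0.0324 + 0.1089 + 0.0169 + 0.0625 + 0.0400 + 0.0144 + 0.0576 + 0.0144 = 0.3471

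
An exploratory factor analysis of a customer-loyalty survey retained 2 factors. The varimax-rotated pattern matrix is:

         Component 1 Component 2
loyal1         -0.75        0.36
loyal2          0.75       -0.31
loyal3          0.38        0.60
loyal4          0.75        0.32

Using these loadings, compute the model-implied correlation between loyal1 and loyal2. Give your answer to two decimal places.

r̂ = Σ λ_i·λ_j across factors = (-0.75)(0.75) + (0.36)(-0.31)
  = -0.5625 -0.1116 = -0.6741

-0.67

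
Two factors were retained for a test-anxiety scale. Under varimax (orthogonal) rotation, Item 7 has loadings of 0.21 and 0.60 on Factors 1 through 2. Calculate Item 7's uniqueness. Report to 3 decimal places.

0.596

h² = 0.21² + 0.60² = 0.0441 + 0.3600 = 0.4041
Uniqueness u² = 1 − h² = 1 − 0.4041 = 0.5959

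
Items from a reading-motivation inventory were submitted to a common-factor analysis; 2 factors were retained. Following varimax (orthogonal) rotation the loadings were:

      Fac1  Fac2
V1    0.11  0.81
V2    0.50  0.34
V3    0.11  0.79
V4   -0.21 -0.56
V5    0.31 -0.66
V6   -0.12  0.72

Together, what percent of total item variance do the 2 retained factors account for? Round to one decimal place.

Communalities: 0.6682, 0.3656, 0.6362, 0.3577, 0.5317, 0.5328; Σh² = 3.0922.
Total variance with 6 standardized items is 6, so the solution explains 3.0922/6 = 0.5154 = 51.54%.

51.5%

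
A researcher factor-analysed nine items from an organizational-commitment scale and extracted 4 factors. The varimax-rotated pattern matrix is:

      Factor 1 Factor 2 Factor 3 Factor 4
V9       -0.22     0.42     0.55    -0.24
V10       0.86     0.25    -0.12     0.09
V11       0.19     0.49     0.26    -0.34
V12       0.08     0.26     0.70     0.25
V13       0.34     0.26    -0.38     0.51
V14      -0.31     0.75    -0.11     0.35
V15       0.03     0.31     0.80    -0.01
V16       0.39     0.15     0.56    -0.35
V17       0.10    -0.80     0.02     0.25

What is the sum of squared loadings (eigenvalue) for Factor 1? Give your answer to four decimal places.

SS loadings for Factor 1 = (-0.22)² + 0.86² + 0.19² + 0.08² + 0.34² + (-0.31)² + 0.03² + 0.39² + 0.10² = 0.0484 + 0.7396 + 0.0361 + 0.0064 + 0.1156 + 0.0961 + 0.0009 + 0.1521 + 0.0100 = 1.2052

1.2052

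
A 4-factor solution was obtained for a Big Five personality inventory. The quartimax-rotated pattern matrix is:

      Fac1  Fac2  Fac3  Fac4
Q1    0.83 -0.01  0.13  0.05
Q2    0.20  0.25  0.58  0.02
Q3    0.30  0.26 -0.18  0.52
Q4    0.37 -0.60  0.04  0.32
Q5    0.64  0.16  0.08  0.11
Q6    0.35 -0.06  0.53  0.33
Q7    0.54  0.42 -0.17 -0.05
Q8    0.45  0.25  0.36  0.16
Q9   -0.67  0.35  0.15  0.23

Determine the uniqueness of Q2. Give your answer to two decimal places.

0.56

h² = 0.20² + 0.25² + 0.58² + 0.02² = 0.0400 + 0.0625 + 0.3364 + 0.0004 = 0.4393
Uniqueness u² = 1 − h² = 1 − 0.4393 = 0.5607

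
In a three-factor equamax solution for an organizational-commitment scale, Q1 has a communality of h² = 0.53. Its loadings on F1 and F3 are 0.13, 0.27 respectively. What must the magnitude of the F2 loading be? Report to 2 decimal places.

Under orthogonal rotation h² = Σλ², so λ_F2² = h² − (0.0898) = 0.53 − 0.0898 = 0.4402.
|λ| = √0.4402 = 0.6635.

0.66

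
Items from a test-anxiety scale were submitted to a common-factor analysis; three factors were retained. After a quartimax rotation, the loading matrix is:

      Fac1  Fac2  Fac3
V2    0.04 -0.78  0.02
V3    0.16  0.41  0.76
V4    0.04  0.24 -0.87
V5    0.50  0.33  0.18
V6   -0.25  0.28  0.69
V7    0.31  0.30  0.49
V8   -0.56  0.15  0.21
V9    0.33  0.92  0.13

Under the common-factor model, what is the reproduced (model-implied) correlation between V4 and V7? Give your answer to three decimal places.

r̂ = Σ λ_i·λ_j across factors = (0.04)(0.31) + (0.24)(0.30) + (-0.87)(0.49)
  = +0.0124 +0.0720 -0.4263 = -0.3419

-0.342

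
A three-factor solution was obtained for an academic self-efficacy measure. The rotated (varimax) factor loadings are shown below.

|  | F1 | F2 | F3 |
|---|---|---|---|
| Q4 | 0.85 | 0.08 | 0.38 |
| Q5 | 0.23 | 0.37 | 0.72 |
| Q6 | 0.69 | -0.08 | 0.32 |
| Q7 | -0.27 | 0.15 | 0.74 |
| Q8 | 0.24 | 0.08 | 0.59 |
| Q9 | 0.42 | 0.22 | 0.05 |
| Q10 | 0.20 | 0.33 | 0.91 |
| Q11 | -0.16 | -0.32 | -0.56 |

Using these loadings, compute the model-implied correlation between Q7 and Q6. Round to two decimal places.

0.04

r̂ = Σ λ_i·λ_j across factors = (-0.27)(0.69) + (0.15)(-0.08) + (0.74)(0.32)
  = -0.1863 -0.0120 +0.2368 = 0.0385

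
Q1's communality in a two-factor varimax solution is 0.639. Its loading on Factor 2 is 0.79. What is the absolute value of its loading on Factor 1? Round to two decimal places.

Under orthogonal rotation h² = Σλ², so λ_Factor 1² = h² − (0.6241) = 0.639 − 0.6241 = 0.0149.
|λ| = √0.0149 = 0.1221.

0.12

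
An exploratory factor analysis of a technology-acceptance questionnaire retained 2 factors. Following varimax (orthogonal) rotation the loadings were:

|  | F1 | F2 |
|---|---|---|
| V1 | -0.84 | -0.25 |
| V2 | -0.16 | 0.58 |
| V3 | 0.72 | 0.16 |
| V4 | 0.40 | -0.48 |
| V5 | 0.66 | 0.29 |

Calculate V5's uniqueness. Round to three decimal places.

0.480

h² = 0.66² + 0.29² = 0.4356 + 0.0841 = 0.5197
Uniqueness u² = 1 − h² = 1 − 0.5197 = 0.4803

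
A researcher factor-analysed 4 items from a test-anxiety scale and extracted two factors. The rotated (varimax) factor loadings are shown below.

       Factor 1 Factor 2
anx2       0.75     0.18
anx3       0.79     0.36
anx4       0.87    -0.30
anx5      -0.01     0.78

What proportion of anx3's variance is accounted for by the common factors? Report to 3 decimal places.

0.754

h² = 0.79² + 0.36² = 0.6241 + 0.1296 = 0.7537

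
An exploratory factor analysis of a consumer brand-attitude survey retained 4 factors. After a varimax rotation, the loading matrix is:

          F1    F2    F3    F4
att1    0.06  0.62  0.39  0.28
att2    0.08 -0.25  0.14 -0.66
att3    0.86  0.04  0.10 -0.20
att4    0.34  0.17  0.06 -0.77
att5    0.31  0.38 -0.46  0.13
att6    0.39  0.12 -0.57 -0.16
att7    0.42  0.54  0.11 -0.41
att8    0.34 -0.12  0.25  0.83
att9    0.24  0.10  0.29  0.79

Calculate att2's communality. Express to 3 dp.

0.524

h² = 0.08² + (-0.25)² + 0.14² + (-0.66)² = 0.0064 + 0.0625 + 0.0196 + 0.4356 = 0.5241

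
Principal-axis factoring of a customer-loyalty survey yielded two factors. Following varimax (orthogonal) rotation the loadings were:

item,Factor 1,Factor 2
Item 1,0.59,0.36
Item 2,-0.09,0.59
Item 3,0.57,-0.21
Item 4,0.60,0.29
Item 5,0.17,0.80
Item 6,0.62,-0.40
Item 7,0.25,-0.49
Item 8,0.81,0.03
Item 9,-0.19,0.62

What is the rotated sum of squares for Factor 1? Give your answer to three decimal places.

SS loadings for Factor 1 = 0.59² + (-0.09)² + 0.57² + 0.60² + 0.17² + 0.62² + 0.25² + 0.81² + (-0.19)² = 0.3481 + 0.0081 + 0.3249 + 0.3600 + 0.0289 + 0.3844 + 0.0625 + 0.6561 + 0.0361 = 2.2091

2.209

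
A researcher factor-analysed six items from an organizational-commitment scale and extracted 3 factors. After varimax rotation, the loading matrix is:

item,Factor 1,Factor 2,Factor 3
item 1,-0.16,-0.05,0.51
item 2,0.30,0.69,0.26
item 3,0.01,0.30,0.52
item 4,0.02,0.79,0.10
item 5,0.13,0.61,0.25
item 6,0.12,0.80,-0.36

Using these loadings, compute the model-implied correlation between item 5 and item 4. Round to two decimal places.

r̂ = Σ λ_i·λ_j across factors = (0.13)(0.02) + (0.61)(0.79) + (0.25)(0.10)
  = +0.0026 +0.4819 +0.0250 = 0.5095

0.51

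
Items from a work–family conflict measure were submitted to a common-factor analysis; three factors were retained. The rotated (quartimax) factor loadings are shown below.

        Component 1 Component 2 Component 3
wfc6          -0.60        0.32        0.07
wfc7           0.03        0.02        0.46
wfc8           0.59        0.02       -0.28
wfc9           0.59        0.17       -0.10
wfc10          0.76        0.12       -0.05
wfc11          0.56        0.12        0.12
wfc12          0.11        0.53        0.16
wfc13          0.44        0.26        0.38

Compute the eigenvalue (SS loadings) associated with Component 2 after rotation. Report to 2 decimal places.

0.51

SS loadings for Component 2 = 0.32² + 0.02² + 0.02² + 0.17² + 0.12² + 0.12² + 0.53² + 0.26² = 0.1024 + 0.0004 + 0.0004 + 0.0289 + 0.0144 + 0.0144 + 0.2809 + 0.0676 = 0.5094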